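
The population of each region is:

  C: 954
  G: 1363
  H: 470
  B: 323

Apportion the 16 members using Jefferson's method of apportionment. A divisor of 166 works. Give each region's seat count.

C: 5; G: 8; H: 2; B: 1

With modified divisor 166: modified quotas C 5.747, G 8.211, H 2.831, B 1.946.
Rounding down: C 5, G 8, H 2, B 1 (total 16).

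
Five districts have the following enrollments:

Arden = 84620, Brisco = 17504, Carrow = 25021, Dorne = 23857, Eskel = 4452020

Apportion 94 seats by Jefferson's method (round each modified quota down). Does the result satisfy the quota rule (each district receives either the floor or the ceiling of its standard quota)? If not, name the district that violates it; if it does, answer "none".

Eskel

Standard quotas: Arden 1.728, Brisco 0.357, Carrow 0.511, Dorne 0.487, Eskel 90.916.
Jefferson allocation: Arden 1, Brisco 0, Carrow 0, Dorne 0, Eskel 93.
Eskel has quota 90.916 (lower 90, upper 91) but receives 93 — outside the quota interval.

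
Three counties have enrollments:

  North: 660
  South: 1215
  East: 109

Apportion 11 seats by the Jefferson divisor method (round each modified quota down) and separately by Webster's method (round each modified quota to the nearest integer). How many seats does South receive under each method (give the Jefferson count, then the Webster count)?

Jefferson: North 4, South 7, East 0.
Webster: North 4, South 6, East 1.
South gets 7 under Jefferson and 6 under Webster.

7 and 6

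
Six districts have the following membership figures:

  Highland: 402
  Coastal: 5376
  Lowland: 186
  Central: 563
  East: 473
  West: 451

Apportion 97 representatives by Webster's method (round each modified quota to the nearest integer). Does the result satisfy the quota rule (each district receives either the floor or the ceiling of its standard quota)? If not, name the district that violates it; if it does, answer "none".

Standard quotas: Highland 5.233, Coastal 69.987, Lowland 2.421, Central 7.329, East 6.158, West 5.871.
Webster allocation: Highland 5, Coastal 71, Lowland 2, Central 7, East 6, West 6.
Coastal has quota 69.987 (lower 69, upper 70) but receives 71 — outside the quota interval.

Coastal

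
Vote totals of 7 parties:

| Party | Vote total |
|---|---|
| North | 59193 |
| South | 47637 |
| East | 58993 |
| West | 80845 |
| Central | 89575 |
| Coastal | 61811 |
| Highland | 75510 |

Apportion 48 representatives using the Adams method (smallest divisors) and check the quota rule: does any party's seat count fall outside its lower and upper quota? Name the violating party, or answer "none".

none

Standard quotas: North 6.000, South 4.828, East 5.979, West 8.194, Central 9.079, Coastal 6.265, Highland 7.654.
Adams allocation: North 6, South 5, East 6, West 8, Central 9, Coastal 6, Highland 8.
Every allocation lies between the lower and upper quota.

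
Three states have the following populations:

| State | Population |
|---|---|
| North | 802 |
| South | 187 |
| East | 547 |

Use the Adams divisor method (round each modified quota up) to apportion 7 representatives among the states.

Standard divisor 1536/7 ≈ 219.429; standard quotas: North 3.655, South 0.852, East 2.493.
Rounding up gives 4, 1, 3 = 8 seats, so the divisor must be adjusted.
With modified divisor 270: modified quotas North 2.970, South 0.693, East 2.026.
Rounding up: North 3, South 1, East 3 (total 7).

North 3; South 1; East 3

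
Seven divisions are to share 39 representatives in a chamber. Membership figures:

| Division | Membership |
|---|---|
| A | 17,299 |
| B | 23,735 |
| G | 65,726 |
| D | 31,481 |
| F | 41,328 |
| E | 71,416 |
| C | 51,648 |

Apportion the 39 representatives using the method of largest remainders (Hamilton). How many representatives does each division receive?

Standard divisor: 302633 ÷ 39 ≈ 7759.821.
Standard quotas: A 2.2293, B 3.0587, G 8.4700, D 4.0569, F 5.3259, E 9.2033, C 6.6558.
Lower quotas: A 2, B 3, G 8, D 4, F 5, E 9, C 6 (sum 37, leaving 2 seats).
Remainders in descending order: C 0.6558, G 0.4700, F 0.3259, A 0.2293, E 0.2033, B 0.0587, D 0.0569.
The surplus seats go to C, G.

A 2, B 3, G 9, D 4, F 5, E 9, C 7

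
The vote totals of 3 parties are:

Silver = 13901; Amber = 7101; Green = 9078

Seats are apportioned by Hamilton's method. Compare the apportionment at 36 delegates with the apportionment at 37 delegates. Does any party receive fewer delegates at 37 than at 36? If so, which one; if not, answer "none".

none

At 36 seats: Silver 17, Amber 8, Green 11.
At 37 seats: Silver 17, Amber 9, Green 11.
No party's allocation decreased.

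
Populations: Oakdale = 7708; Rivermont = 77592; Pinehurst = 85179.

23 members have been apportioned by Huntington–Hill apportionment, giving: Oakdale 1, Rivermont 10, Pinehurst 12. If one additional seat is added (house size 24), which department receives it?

Priority for the next seat is population ÷ (√(s·(s+1))).
Priorities: Oakdale 5450.379, Rivermont 7398.107, Pinehurst 6819.778.
Highest priority: Rivermont.

Rivermont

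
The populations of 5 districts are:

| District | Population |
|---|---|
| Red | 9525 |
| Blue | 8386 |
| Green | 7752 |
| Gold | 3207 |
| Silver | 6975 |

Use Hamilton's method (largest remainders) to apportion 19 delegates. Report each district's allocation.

Total 35845; standard divisor 35845/19 ≈ 1886.579.
Standard quotas: Red 5.0488, Blue 4.4451, Green 4.1090, Gold 1.6999, Silver 3.6972.
Lower quotas: Red 5, Blue 4, Green 4, Gold 1, Silver 3 (sum 17, leaving 2 seats).
Remainders in descending order: Gold 0.6999, Silver 0.6972, Blue 0.4451, Green 0.1090, Red 0.0488.
The surplus seats go to Gold, Silver.

Red 5, Blue 4, Green 4, Gold 2, Silver 4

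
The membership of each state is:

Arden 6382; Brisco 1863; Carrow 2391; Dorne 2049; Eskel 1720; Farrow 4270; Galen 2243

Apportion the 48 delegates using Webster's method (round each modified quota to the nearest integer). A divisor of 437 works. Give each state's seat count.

Arden=15; Brisco=4; Carrow=5; Dorne=5; Eskel=4; Farrow=10; Galen=5

With modified divisor 437: modified quotas Arden 14.604, Brisco 4.263, Carrow 5.471, Dorne 4.689, Eskel 3.936, Farrow 9.771, Galen 5.133.
Rounding to the nearest integer: Arden 15, Brisco 4, Carrow 5, Dorne 5, Eskel 4, Farrow 10, Galen 5 (total 48).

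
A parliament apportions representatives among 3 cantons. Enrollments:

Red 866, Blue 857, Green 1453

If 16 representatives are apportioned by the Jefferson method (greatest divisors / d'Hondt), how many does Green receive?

8

Standard divisor 3176/16 ≈ 198.5; standard quotas: Red 4.363, Blue 4.317, Green 7.320.
Rounding down gives 4, 4, 7 = 15 seats, so the divisor must be adjusted.
With modified divisor 180: modified quotas Red 4.811, Blue 4.761, Green 8.072.
Rounding down: Red 4, Blue 4, Green 8 (total 16).
Green receives 8.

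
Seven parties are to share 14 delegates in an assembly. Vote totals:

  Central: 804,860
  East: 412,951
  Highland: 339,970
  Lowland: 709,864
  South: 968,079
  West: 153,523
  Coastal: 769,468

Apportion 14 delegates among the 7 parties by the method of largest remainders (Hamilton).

Central 3, East 1, Highland 1, Lowland 2, South 3, West 1, Coastal 3

The standard divisor is 4158715/14 ≈ 297051.071.
Standard quotas: Central 2.7095, East 1.3902, Highland 1.1445, Lowland 2.3897, South 3.2590, West 0.5168, Coastal 2.5904.
Lower quotas: Central 2, East 1, Highland 1, Lowland 2, South 3, West 0, Coastal 2 (sum 11, leaving 3 seats).
Remainders in descending order: Central 0.7095, Coastal 0.5904, West 0.5168, East 0.3902, Lowland 0.3897, South 0.2590, Highland 0.1445.
The surplus seats go to Central, Coastal, West.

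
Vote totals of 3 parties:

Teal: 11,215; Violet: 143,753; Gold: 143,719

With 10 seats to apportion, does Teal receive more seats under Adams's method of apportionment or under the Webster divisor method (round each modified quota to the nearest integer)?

Adams: Teal 1, Violet 5, Gold 4.
Webster: Teal 0, Violet 5, Gold 5.
Teal gets 1 under Adams and 0 under Webster.

Adams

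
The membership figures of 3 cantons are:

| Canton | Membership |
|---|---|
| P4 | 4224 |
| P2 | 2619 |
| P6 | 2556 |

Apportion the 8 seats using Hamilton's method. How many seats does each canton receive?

The standard divisor is 9399/8 ≈ 1174.875.
Standard quotas: P4 3.595, P2 2.229, P6 2.176.
Lower quotas: P4 3, P2 2, P6 2 (sum 7, leaving 1 seat).
Remainders in descending order: P4 0.595, P2 0.229, P6 0.176.
Largest remainder: P4 receives the extra seat.

P4: 4, P2: 2, P6: 2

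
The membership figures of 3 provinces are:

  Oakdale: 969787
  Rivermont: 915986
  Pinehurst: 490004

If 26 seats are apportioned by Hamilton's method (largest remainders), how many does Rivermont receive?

10

Standard divisor: 2375777 ÷ 26 ≈ 91376.038.
Standard quotas: Oakdale 10.6131, Rivermont 10.0244, Pinehurst 5.3625.
Lower quotas: Oakdale 10, Rivermont 10, Pinehurst 5 (sum 25, leaving 1 seat).
Remainders in descending order: Oakdale 0.6131, Pinehurst 0.3625, Rivermont 0.0244.
Largest remainder: Oakdale receives the extra seat.
Rivermont receives 10.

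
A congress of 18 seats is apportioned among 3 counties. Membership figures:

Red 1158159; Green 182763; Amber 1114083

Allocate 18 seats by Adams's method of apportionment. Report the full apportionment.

Red: 8; Green: 2; Amber: 8

Standard divisor 2455005/18 ≈ 136389.167; standard quotas: Red 8.492, Green 1.340, Amber 8.168.
Rounding up gives 9, 2, 9 = 20 seats, so the divisor must be adjusted.
With modified divisor 152000: modified quotas Red 7.619, Green 1.202, Amber 7.329.
Rounding up: Red 8, Green 2, Amber 8 (total 18).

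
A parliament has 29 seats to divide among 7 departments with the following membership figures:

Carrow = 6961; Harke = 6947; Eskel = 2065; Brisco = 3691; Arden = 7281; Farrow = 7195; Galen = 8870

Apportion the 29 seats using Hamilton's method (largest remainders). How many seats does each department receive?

Carrow 5, Harke 5, Eskel 1, Brisco 2, Arden 5, Farrow 5, Galen 6

Standard divisor: 43010 ÷ 29 ≈ 1483.103.
Standard quotas: Carrow 4.6935, Harke 4.6841, Eskel 1.3924, Brisco 2.4887, Arden 4.9093, Farrow 4.8513, Galen 5.9807.
Lower quotas: Carrow 4, Harke 4, Eskel 1, Brisco 2, Arden 4, Farrow 4, Galen 5 (sum 24, leaving 5 seats).
Remainders in descending order: Galen 0.9807, Arden 0.9093, Farrow 0.8513, Carrow 0.6935, Harke 0.6841, Brisco 0.4887, Eskel 0.3924.
Largest remainders: Galen, Arden, Farrow, Carrow, Harke receive the extra seats.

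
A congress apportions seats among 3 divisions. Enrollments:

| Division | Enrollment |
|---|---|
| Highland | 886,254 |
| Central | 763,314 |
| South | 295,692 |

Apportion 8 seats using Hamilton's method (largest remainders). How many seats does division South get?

Total 1945260; standard divisor 1945260/8 ≈ 243157.5.
Standard quotas: Highland 3.6448, Central 3.1392, South 1.2161.
Lower quotas: Highland 3, Central 3, South 1 (sum 7, leaving 1 seat).
Remainders in descending order: Highland 0.6448, South 0.2161, Central 0.1392.
Largest remainder: Highland receives the extra seat.
South receives 1.

1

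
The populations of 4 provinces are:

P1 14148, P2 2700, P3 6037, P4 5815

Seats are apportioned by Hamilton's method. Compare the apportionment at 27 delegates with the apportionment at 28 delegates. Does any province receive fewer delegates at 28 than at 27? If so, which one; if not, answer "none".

P2

At 27 seats: P1 13, P2 3, P3 6, P4 5.
At 28 seats: P1 14, P2 2, P3 6, P4 6.
P2 drops from 3 to 2.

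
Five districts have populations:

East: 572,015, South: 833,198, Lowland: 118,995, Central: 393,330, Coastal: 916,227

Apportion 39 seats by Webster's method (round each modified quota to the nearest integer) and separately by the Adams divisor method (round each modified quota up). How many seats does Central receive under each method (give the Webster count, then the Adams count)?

5 and 6

Webster: East 8, South 11, Lowland 2, Central 5, Coastal 13.
Adams: East 8, South 11, Lowland 2, Central 6, Coastal 12.
Central gets 5 under Webster and 6 under Adams.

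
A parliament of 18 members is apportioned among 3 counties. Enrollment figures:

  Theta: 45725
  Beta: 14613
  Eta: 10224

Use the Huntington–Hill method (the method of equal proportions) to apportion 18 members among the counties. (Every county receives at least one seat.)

Theta: 11; Beta: 4; Eta: 3

With divisor 4077: modified quotas Theta 11.215, Beta 3.584, Eta 2.508.
Geometric-mean thresholds: Theta √(11·12)=11.489, Beta √(3·4)=3.464, Eta √(2·3)=2.449.
Each quota rounded against its threshold gives Theta 11, Beta 4, Eta 3 (total 18).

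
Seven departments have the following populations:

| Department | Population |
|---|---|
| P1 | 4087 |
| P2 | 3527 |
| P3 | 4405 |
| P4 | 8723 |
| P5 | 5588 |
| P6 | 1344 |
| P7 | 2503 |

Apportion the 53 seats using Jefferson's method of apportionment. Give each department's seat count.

Standard divisor 30177/53 ≈ 569.377; standard quotas: P1 7.178, P2 6.194, P3 7.737, P4 15.320, P5 9.814, P6 2.360, P7 4.396.
Rounding down gives 7, 6, 7, 15, 9, 2, 4 = 50 seats, so the divisor must be adjusted.
With modified divisor 530: modified quotas P1 7.711, P2 6.655, P3 8.311, P4 16.458, P5 10.543, P6 2.536, P7 4.723.
Rounding down: P1 7, P2 6, P3 8, P4 16, P5 10, P6 2, P7 4 (total 53).

P1: 7, P2: 6, P3: 8, P4: 16, P5: 10, P6: 2, P7: 4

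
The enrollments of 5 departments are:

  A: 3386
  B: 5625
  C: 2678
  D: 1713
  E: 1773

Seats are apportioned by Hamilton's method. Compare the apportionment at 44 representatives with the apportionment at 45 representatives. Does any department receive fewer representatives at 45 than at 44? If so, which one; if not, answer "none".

none

At 44 seats: A 10, B 16, C 8, D 5, E 5.
At 45 seats: A 10, B 17, C 8, D 5, E 5.
No department's allocation decreased.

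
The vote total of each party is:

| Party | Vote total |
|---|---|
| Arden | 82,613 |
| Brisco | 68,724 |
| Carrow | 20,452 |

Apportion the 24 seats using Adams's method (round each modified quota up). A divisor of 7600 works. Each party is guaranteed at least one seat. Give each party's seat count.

Arden: 11, Brisco: 10, Carrow: 3

With modified divisor 7600: modified quotas Arden 10.870, Brisco 9.043, Carrow 2.691.
Rounding up: Arden 11, Brisco 10, Carrow 3 (total 24).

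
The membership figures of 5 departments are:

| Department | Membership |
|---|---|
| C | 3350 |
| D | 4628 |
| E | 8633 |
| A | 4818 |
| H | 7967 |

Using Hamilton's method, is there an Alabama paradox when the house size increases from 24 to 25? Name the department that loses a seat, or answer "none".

none

At 24 seats: C 3, D 4, E 7, A 4, H 6.
At 25 seats: C 3, D 4, E 7, A 4, H 7.
No department's allocation decreased.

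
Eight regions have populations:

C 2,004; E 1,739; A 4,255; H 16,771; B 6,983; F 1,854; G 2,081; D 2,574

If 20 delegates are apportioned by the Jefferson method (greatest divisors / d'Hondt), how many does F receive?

1

Standard divisor 38261/20 ≈ 1913.05; standard quotas: C 1.048, E 0.909, A 2.224, H 8.767, B 3.650, F 0.969, G 1.088, D 1.345.
Rounding down gives 1, 0, 2, 8, 3, 0, 1, 1 = 16 seats, so the divisor must be adjusted.
With modified divisor 1700: modified quotas C 1.179, E 1.023, A 2.503, H 9.865, B 4.108, F 1.091, G 1.224, D 1.514.
Rounding down: C 1, E 1, A 2, H 9, B 4, F 1, G 1, D 1 (total 20).
F receives 1.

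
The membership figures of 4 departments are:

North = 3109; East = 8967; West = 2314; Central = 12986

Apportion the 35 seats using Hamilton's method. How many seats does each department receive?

North: 4; East: 11; West: 3; Central: 17

Standard divisor: 27376 ÷ 35 ≈ 782.171.
Standard quotas: North 3.9748, East 11.4642, West 2.9584, Central 16.6025.
Lower quotas: North 3, East 11, West 2, Central 16 (sum 32, leaving 3 seats).
Remainders in descending order: North 0.9748, West 0.9584, Central 0.6025, East 0.4642.
The surplus seats go to North, West, Central.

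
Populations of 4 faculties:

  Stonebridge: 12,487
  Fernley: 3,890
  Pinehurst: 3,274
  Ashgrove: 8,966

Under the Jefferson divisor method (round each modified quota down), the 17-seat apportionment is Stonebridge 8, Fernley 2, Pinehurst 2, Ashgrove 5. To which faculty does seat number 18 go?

Ashgrove

Priority for the next seat is population ÷ (current seats + 1).
Priorities: Stonebridge 1387.444, Fernley 1296.667, Pinehurst 1091.333, Ashgrove 1494.333.
Highest priority: Ashgrove.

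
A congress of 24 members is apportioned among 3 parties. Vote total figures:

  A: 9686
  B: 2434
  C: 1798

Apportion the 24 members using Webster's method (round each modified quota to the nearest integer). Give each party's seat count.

A=17, B=4, C=3

Standard divisor 13918/24 ≈ 579.917; standard quotas: A 16.702, B 4.197, C 3.100.
Rounding to the nearest integer gives A 17, B 4, C 3 — total 24, matching the house size, so no adjustment is needed.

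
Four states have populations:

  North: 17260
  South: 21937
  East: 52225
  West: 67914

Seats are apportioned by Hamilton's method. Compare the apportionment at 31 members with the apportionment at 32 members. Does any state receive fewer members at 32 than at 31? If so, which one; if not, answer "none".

North

At 31 seats: North 4, South 4, East 10, West 13.
At 32 seats: North 3, South 4, East 11, West 14.
North drops from 4 to 3.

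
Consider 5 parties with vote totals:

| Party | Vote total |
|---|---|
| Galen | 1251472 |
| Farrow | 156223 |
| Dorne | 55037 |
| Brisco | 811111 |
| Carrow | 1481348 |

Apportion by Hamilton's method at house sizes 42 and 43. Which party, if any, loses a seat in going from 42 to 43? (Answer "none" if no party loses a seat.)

At 42 seats: Galen 14, Farrow 2, Dorne 1, Brisco 9, Carrow 16.
At 43 seats: Galen 14, Farrow 2, Dorne 1, Brisco 9, Carrow 17.
No party's allocation decreased.

none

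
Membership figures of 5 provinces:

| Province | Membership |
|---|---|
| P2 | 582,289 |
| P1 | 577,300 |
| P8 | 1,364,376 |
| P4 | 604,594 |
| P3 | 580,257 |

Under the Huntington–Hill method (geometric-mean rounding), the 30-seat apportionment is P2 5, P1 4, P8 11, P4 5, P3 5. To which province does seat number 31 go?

P1

Priority for the next seat is population ÷ (√(s·(s+1))).
Priorities: P2 106310.940, P1 129088.204, P8 118753.688, P4 110383.257, P3 105939.949.
Highest priority: P1.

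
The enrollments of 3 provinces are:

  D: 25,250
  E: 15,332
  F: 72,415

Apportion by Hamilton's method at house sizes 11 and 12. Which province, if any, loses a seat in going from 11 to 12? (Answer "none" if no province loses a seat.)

At 11 seats: D 2, E 2, F 7.
At 12 seats: D 3, E 1, F 8.
E drops from 2 to 1.

E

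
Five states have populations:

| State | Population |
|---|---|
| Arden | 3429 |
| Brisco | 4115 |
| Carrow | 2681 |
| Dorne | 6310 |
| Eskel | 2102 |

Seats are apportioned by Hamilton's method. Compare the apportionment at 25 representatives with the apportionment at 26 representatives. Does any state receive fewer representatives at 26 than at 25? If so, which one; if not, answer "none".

Carrow

At 25 seats: Arden 5, Brisco 5, Carrow 4, Dorne 8, Eskel 3.
At 26 seats: Arden 5, Brisco 6, Carrow 3, Dorne 9, Eskel 3.
Carrow drops from 4 to 3.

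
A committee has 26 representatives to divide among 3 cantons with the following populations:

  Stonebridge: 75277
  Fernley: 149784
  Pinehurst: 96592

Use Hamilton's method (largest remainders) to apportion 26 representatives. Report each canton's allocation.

Stonebridge: 6; Fernley: 12; Pinehurst: 8

Total 321653; standard divisor 321653/26 ≈ 12371.269.
Standard quotas: Stonebridge 6.0848, Fernley 12.1074, Pinehurst 7.8078.
Lower quotas: Stonebridge 6, Fernley 12, Pinehurst 7 (sum 25, leaving 1 seat).
Remainders in descending order: Pinehurst 0.8078, Fernley 0.1074, Stonebridge 0.0848.
The surplus seat goes to Pinehurst.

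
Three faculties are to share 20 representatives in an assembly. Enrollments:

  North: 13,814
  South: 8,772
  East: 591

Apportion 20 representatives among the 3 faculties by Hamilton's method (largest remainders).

The standard divisor is 23177/20 ≈ 1158.85.
Standard quotas: North 11.9204, South 7.5696, East 0.5100.
Lower quotas: North 11, South 7, East 0 (sum 18, leaving 2 seats).
Remainders in descending order: North 0.9204, South 0.5696, East 0.5100.
Largest remainders: North, South receive the extra seats.

North 12, South 8, East 0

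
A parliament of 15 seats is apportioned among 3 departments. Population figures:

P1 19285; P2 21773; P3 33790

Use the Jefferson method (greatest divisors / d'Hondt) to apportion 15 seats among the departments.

Standard divisor 74848/15 ≈ 4989.867; standard quotas: P1 3.865, P2 4.363, P3 6.772.
Rounding down gives 3, 4, 6 = 13 seats, so the divisor must be adjusted.
With modified divisor 4600: modified quotas P1 4.192, P2 4.733, P3 7.346.
Rounding down: P1 4, P2 4, P3 7 (total 15).

P1=4, P2=4, P3=7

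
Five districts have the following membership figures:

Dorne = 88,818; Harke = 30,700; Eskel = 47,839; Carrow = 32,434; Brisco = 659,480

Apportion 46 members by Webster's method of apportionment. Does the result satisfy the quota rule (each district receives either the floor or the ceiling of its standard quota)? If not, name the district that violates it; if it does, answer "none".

Standard quotas: Dorne 4.755, Harke 1.643, Eskel 2.561, Carrow 1.736, Brisco 35.304.
Webster allocation: Dorne 5, Harke 2, Eskel 3, Carrow 2, Brisco 34.
Brisco has quota 35.304 (lower 35, upper 36) but receives 34 — outside the quota interval.

Brisco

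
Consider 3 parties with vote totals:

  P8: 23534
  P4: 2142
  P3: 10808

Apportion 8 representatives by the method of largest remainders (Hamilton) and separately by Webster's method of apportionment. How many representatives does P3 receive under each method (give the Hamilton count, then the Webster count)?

Hamilton: P8 5, P4 1, P3 2.
Webster: P8 5, P4 0, P3 3.
P3 gets 2 under Hamilton and 3 under Webster.

2 and 3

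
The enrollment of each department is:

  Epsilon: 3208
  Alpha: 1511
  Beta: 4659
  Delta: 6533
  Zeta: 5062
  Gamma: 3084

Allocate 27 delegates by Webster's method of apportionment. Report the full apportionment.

Epsilon 4, Alpha 2, Beta 5, Delta 7, Zeta 6, Gamma 3

Standard divisor 24057/27 ≈ 891; standard quotas: Epsilon 3.600, Alpha 1.696, Beta 5.229, Delta 7.332, Zeta 5.681, Gamma 3.461.
Rounding to the nearest integer gives Epsilon 4, Alpha 2, Beta 5, Delta 7, Zeta 6, Gamma 3 — total 27, matching the house size, so no adjustment is needed.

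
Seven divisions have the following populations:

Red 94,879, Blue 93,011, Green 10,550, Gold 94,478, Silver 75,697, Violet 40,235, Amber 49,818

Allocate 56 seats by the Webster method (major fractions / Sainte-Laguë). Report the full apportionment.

Standard divisor 458668/56 ≈ 8190.5; standard quotas: Red 11.584, Blue 11.356, Green 1.288, Gold 11.535, Silver 9.242, Violet 4.912, Amber 6.082.
Rounding to the nearest integer gives Red 12, Blue 11, Green 1, Gold 12, Silver 9, Violet 5, Amber 6 — total 56, matching the house size, so no adjustment is needed.

Red=12; Blue=11; Green=1; Gold=12; Silver=9; Violet=5; Amber=6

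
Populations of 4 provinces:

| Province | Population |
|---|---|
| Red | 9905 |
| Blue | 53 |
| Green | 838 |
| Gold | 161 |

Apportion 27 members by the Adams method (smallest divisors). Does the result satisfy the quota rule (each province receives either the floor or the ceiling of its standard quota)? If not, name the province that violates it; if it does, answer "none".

Standard quotas: Red 24.408, Blue 0.131, Green 2.065, Gold 0.397.
Adams allocation: Red 23, Blue 1, Green 2, Gold 1.
Red has quota 24.408 (lower 24, upper 25) but receives 23 — outside the quota interval.

Red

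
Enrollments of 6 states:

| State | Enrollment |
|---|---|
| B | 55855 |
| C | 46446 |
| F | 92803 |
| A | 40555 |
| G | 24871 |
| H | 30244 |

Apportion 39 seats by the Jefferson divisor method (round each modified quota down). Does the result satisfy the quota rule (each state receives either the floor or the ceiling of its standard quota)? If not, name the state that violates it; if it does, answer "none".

none

Standard quotas: B 7.492, C 6.230, F 12.447, A 5.439, G 3.336, H 4.056.
Jefferson allocation: B 8, C 6, F 13, A 5, G 3, H 4.
Every allocation lies between the lower and upper quota.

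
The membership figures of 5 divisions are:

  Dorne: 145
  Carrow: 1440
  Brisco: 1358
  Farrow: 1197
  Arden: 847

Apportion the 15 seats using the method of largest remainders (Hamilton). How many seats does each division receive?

Total 4987; standard divisor 4987/15 ≈ 332.467.
Standard quotas: Dorne 0.436, Carrow 4.331, Brisco 4.085, Farrow 3.600, Arden 2.548.
Lower quotas: Dorne 0, Carrow 4, Brisco 4, Farrow 3, Arden 2 (sum 13, leaving 2 seats).
Remainders in descending order: Farrow 0.600, Arden 0.548, Dorne 0.436, Carrow 0.331, Brisco 0.085.
Largest remainders: Farrow, Arden receive the extra seats.

Dorne 0, Carrow 4, Brisco 4, Farrow 4, Arden 3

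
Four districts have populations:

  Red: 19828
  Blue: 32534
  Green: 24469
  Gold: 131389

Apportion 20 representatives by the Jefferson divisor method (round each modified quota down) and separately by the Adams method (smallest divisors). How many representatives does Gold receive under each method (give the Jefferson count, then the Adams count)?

13 and 12

Jefferson: Red 2, Blue 3, Green 2, Gold 13.
Adams: Red 2, Blue 3, Green 3, Gold 12.
Gold gets 13 under Jefferson and 12 under Adams.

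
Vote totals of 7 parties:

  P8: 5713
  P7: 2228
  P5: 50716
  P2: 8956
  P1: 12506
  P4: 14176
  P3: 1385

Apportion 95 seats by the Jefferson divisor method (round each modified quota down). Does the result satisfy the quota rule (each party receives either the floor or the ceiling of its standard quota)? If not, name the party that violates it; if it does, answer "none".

P5

Standard quotas: P8 5.672, P7 2.212, P5 50.356, P2 8.892, P1 12.417, P4 14.075, P3 1.375.
Jefferson allocation: P8 5, P7 2, P5 52, P2 9, P1 12, P4 14, P3 1.
P5 has quota 50.356 (lower 50, upper 51) but receives 52 — outside the quota interval.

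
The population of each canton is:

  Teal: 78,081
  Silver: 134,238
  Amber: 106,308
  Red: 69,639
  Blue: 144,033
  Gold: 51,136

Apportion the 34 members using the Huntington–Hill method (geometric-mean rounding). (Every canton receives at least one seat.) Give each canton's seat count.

With divisor 17217: modified quotas Teal 4.535, Silver 7.797, Amber 6.175, Red 4.045, Blue 8.366, Gold 2.970.
Geometric-mean thresholds: Teal √(4·5)=4.472, Silver √(7·8)=7.483, Amber √(6·7)=6.481, Red √(4·5)=4.472, Blue √(8·9)=8.485, Gold √(2·3)=2.449.
Each quota rounded against its threshold gives Teal 5, Silver 8, Amber 6, Red 4, Blue 8, Gold 3 (total 34).

Teal=5, Silver=8, Amber=6, Red=4, Blue=8, Gold=3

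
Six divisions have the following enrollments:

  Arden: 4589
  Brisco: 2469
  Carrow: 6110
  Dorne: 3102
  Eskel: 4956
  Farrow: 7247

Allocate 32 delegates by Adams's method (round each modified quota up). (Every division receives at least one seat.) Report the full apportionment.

Arden 5, Brisco 3, Carrow 7, Dorne 4, Eskel 5, Farrow 8

Standard divisor 28473/32 ≈ 889.781; standard quotas: Arden 5.157, Brisco 2.775, Carrow 6.867, Dorne 3.486, Eskel 5.570, Farrow 8.145.
Rounding up gives 6, 3, 7, 4, 6, 9 = 35 seats, so the divisor must be adjusted.
With modified divisor 1000: modified quotas Arden 4.589, Brisco 2.469, Carrow 6.110, Dorne 3.102, Eskel 4.956, Farrow 7.247.
Rounding up: Arden 5, Brisco 3, Carrow 7, Dorne 4, Eskel 5, Farrow 8 (total 32).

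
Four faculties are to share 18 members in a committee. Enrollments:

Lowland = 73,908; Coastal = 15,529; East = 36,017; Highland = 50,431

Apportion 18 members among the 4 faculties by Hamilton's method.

Standard divisor: 175885 ÷ 18 ≈ 9771.389.
Standard quotas: Lowland 7.5637, Coastal 1.5892, East 3.6860, Highland 5.1611.
Lower quotas: Lowland 7, Coastal 1, East 3, Highland 5 (sum 16, leaving 2 seats).
Remainders in descending order: East 0.6860, Coastal 0.5892, Lowland 0.5637, Highland 0.1611.
The surplus seats go to East, Coastal.

Lowland 7, Coastal 2, East 4, Highland 5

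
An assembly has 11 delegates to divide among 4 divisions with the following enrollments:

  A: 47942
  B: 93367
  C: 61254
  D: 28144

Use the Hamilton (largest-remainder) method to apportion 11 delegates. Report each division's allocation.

A 2; B 5; C 3; D 1

The standard divisor is 230707/11 ≈ 20973.364.
Standard quotas: A 2.2859, B 4.4517, C 2.9206, D 1.3419.
Lower quotas: A 2, B 4, C 2, D 1 (sum 9, leaving 2 seats).
Remainders in descending order: C 0.9206, B 0.4517, D 0.3419, A 0.2859.
The surplus seats go to C, B.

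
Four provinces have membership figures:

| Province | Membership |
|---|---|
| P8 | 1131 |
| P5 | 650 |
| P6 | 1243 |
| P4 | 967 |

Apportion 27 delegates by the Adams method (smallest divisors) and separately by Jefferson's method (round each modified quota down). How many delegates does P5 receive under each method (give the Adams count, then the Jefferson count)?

Adams: P8 8, P5 5, P6 8, P4 6.
Jefferson: P8 8, P5 4, P6 8, P4 7.
P5 gets 5 under Adams and 4 under Jefferson.

5 and 4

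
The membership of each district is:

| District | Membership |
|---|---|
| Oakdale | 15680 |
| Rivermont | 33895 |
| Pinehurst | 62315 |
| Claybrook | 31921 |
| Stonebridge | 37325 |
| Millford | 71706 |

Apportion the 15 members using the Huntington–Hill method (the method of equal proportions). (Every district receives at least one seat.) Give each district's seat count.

Oakdale: 1, Rivermont: 2, Pinehurst: 4, Claybrook: 2, Stonebridge: 2, Millford: 4

With divisor 17011: modified quotas Oakdale 0.922, Rivermont 1.993, Pinehurst 3.663, Claybrook 1.876, Stonebridge 2.194, Millford 4.215.
Geometric-mean thresholds: Oakdale (min 1), Rivermont √(1·2)=1.414, Pinehurst √(3·4)=3.464, Claybrook √(1·2)=1.414, Stonebridge √(2·3)=2.449, Millford √(4·5)=4.472.
Each quota rounded against its threshold gives Oakdale 1, Rivermont 2, Pinehurst 4, Claybrook 2, Stonebridge 2, Millford 4 (total 15).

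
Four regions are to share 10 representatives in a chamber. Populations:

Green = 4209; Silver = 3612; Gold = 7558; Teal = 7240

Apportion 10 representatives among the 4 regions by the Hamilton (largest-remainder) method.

Green 2, Silver 2, Gold 3, Teal 3

Total 22619; standard divisor 22619/10 ≈ 2261.9.
Standard quotas: Green 1.8608, Silver 1.5969, Gold 3.3414, Teal 3.2008.
Lower quotas: Green 1, Silver 1, Gold 3, Teal 3 (sum 8, leaving 2 seats).
Remainders in descending order: Green 0.8608, Silver 0.5969, Gold 0.3414, Teal 0.2008.
The surplus seats go to Green, Silver.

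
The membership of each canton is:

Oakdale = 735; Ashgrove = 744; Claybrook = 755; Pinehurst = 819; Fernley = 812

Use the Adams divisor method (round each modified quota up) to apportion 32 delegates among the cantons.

Oakdale 6, Ashgrove 6, Claybrook 6, Pinehurst 7, Fernley 7

Standard divisor 3865/32 ≈ 120.781; standard quotas: Oakdale 6.085, Ashgrove 6.160, Claybrook 6.251, Pinehurst 6.781, Fernley 6.723.
Rounding up gives 7, 7, 7, 7, 7 = 35 seats, so the divisor must be adjusted.
With modified divisor 130: modified quotas Oakdale 5.654, Ashgrove 5.723, Claybrook 5.808, Pinehurst 6.300, Fernley 6.246.
Rounding up: Oakdale 6, Ashgrove 6, Claybrook 6, Pinehurst 7, Fernley 7 (total 32).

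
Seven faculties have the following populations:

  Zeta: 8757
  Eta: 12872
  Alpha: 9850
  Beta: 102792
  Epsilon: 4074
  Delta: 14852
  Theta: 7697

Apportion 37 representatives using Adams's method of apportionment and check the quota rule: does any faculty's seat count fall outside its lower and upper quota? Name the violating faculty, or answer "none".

Beta

Standard quotas: Zeta 2.014, Eta 2.960, Alpha 2.265, Beta 23.639, Epsilon 0.937, Delta 3.415, Theta 1.770.
Adams allocation: Zeta 2, Eta 3, Alpha 3, Beta 22, Epsilon 1, Delta 4, Theta 2.
Beta has quota 23.639 (lower 23, upper 24) but receives 22 — outside the quota interval.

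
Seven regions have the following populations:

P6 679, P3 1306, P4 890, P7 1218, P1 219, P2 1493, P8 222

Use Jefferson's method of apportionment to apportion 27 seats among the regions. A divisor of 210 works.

With modified divisor 210: modified quotas P6 3.233, P3 6.219, P4 4.238, P7 5.800, P1 1.043, P2 7.110, P8 1.057.
Rounding down: P6 3, P3 6, P4 4, P7 5, P1 1, P2 7, P8 1 (total 27).

P6 3, P3 6, P4 4, P7 5, P1 1, P2 7, P8 1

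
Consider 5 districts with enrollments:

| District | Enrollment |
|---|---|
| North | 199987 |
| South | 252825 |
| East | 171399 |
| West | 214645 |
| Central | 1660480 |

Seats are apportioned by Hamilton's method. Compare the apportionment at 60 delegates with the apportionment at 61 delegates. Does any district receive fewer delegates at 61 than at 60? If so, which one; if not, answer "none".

At 60 seats: North 5, South 6, East 4, West 5, Central 40.
At 61 seats: North 5, South 6, East 4, West 5, Central 41.
No district's allocation decreased.

none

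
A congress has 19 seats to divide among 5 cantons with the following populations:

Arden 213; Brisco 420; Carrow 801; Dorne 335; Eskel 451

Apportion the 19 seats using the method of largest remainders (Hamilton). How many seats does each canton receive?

Arden 2, Brisco 3, Carrow 7, Dorne 3, Eskel 4

The standard divisor is 2220/19 ≈ 116.842.
Standard quotas: Arden 1.823, Brisco 3.595, Carrow 6.855, Dorne 2.867, Eskel 3.860.
Lower quotas: Arden 1, Brisco 3, Carrow 6, Dorne 2, Eskel 3 (sum 15, leaving 4 seats).
Remainders in descending order: Dorne 0.867, Eskel 0.860, Carrow 0.855, Arden 0.823, Brisco 0.595.
The surplus seats go to Dorne, Eskel, Carrow, Arden.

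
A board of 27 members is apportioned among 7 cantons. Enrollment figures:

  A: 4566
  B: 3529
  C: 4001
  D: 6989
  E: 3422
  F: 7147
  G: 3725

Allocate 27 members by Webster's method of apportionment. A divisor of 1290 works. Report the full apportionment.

A=4, B=3, C=3, D=5, E=3, F=6, G=3

With modified divisor 1290: modified quotas A 3.540, B 2.736, C 3.102, D 5.418, E 2.653, F 5.540, G 2.888.
Rounding to the nearest integer: A 4, B 3, C 3, D 5, E 3, F 6, G 3 (total 27).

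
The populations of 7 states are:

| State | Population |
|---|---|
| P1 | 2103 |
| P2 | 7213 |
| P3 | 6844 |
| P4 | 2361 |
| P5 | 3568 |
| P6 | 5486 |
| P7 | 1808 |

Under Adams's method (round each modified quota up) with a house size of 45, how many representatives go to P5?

6

Standard divisor 29383/45 ≈ 652.956; standard quotas: P1 3.221, P2 11.047, P3 10.482, P4 3.616, P5 5.464, P6 8.402, P7 2.769.
Rounding up gives 4, 12, 11, 4, 6, 9, 3 = 49 seats, so the divisor must be adjusted.
With modified divisor 710: modified quotas P1 2.962, P2 10.159, P3 9.639, P4 3.325, P5 5.025, P6 7.727, P7 2.546.
Rounding up: P1 3, P2 11, P3 10, P4 4, P5 6, P6 8, P7 3 (total 45).
P5 receives 6.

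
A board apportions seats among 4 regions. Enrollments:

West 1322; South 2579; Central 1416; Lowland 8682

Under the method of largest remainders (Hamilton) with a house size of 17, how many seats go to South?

Total 13999; standard divisor 13999/17 ≈ 823.471.
Standard quotas: West 1.6054, South 3.1319, Central 1.7196, Lowland 10.5432.
Lower quotas: West 1, South 3, Central 1, Lowland 10 (sum 15, leaving 2 seats).
Remainders in descending order: Central 0.7196, West 0.6054, Lowland 0.5432, South 0.1319.
Largest remainders: Central, West receive the extra seats.
South receives 3.

3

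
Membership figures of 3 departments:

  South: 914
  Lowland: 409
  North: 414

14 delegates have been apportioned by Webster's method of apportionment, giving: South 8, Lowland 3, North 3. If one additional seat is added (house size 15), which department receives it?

North

Priority for the next seat is population ÷ (current seats + 0.5).
Priorities: South 107.529, Lowland 116.857, North 118.286.
Highest priority: North.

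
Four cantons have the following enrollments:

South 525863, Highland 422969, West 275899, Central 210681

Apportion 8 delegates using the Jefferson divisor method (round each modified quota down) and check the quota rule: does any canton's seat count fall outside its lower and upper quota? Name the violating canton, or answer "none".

Standard quotas: South 2.931, Highland 2.357, West 1.538, Central 1.174.
Jefferson allocation: South 3, Highland 3, West 1, Central 1.
Every allocation lies between the lower and upper quota.

none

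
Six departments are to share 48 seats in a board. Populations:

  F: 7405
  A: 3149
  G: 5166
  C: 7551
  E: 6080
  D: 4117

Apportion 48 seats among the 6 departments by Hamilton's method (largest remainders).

F=11; A=4; G=7; C=11; E=9; D=6

Standard divisor: 33468 ÷ 48 ≈ 697.25.
Standard quotas: F 10.6203, A 4.5163, G 7.4091, C 10.8297, E 8.7200, D 5.9046.
Lower quotas: F 10, A 4, G 7, C 10, E 8, D 5 (sum 44, leaving 4 seats).
Remainders in descending order: D 0.9046, C 0.8297, E 0.7200, F 0.6203, A 0.5163, G 0.4091.
The surplus seats go to D, C, E, F.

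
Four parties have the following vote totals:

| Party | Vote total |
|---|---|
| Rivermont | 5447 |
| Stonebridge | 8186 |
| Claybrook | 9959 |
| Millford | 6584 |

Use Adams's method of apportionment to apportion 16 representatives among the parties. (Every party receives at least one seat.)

Standard divisor 30176/16 ≈ 1886; standard quotas: Rivermont 2.888, Stonebridge 4.340, Claybrook 5.280, Millford 3.491.
Rounding up gives 3, 5, 6, 4 = 18 seats, so the divisor must be adjusted.
With modified divisor 2100: modified quotas Rivermont 2.594, Stonebridge 3.898, Claybrook 4.742, Millford 3.135.
Rounding up: Rivermont 3, Stonebridge 4, Claybrook 5, Millford 4 (total 16).

Rivermont=3, Stonebridge=4, Claybrook=5, Millford=4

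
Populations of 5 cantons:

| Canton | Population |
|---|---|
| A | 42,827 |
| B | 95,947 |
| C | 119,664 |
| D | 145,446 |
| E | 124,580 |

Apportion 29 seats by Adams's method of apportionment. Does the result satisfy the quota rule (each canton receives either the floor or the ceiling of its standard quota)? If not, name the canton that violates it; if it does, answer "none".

none

Standard quotas: A 2.350, B 5.265, C 6.567, D 7.981, E 6.836.
Adams allocation: A 3, B 5, C 6, D 8, E 7.
Every allocation lies between the lower and upper quota.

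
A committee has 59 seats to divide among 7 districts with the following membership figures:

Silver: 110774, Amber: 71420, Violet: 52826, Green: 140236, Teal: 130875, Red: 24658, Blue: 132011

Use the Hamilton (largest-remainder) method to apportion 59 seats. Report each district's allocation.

The standard divisor is 662800/59 ≈ 11233.898.
Standard quotas: Silver 9.8607, Amber 6.3575, Violet 4.7024, Green 12.4833, Teal 11.6500, Red 2.1950, Blue 11.7511.
Lower quotas: Silver 9, Amber 6, Violet 4, Green 12, Teal 11, Red 2, Blue 11 (sum 55, leaving 4 seats).
Remainders in descending order: Silver 0.8607, Blue 0.7511, Violet 0.7024, Teal 0.6500, Green 0.4833, Amber 0.3575, Red 0.1950.
The surplus seats go to Silver, Blue, Violet, Teal.

Silver: 10, Amber: 6, Violet: 5, Green: 12, Teal: 12, Red: 2, Blue: 12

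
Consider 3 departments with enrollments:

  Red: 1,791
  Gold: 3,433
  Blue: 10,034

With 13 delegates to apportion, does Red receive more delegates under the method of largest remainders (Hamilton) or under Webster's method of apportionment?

Webster

Hamilton: Red 1, Gold 3, Blue 9.
Webster: Red 2, Gold 3, Blue 8.
Red gets 1 under Hamilton and 2 under Webster.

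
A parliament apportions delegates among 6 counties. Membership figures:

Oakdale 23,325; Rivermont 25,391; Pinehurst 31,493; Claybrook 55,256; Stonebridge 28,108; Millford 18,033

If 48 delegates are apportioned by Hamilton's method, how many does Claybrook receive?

15

The standard divisor is 181606/48 ≈ 3783.458.
Standard quotas: Oakdale 6.1650, Rivermont 6.7111, Pinehurst 8.3239, Claybrook 14.6046, Stonebridge 7.4292, Millford 4.7663.
Lower quotas: Oakdale 6, Rivermont 6, Pinehurst 8, Claybrook 14, Stonebridge 7, Millford 4 (sum 45, leaving 3 seats).
Remainders in descending order: Millford 0.7663, Rivermont 0.7111, Claybrook 0.6046, Stonebridge 0.4292, Pinehurst 0.3239, Oakdale 0.1650.
The surplus seats go to Millford, Rivermont, Claybrook.
Claybrook receives 15.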